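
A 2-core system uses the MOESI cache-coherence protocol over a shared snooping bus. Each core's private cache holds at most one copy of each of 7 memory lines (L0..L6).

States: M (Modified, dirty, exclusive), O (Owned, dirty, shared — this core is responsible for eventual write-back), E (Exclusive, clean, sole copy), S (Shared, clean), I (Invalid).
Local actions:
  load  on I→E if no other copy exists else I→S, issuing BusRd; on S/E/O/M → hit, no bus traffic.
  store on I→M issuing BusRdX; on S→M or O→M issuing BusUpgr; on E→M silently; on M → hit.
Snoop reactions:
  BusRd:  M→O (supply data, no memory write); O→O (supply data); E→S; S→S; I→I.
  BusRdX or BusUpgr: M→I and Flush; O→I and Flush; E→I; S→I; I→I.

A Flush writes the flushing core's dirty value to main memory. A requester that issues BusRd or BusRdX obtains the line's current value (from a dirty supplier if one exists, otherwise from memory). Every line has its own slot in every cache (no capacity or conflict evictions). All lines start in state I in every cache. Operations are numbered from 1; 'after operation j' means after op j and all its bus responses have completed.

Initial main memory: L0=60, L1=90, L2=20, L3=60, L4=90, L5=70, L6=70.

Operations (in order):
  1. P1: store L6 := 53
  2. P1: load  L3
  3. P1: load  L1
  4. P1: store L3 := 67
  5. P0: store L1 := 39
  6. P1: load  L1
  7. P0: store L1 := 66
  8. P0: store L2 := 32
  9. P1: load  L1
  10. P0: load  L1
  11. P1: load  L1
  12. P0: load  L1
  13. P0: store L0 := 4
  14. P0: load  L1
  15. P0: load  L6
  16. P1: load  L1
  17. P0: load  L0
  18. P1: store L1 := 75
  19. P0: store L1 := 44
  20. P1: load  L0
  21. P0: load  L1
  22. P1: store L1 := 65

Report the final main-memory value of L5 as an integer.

memory[L5] = 70

  op1 P1: store L6 := 53 → I/M on L6; bus BusRdX; mem=70
  op2 P1: load  L3 → I/E on L3; bus BusRd; mem=60
  op3 P1: load  L1 → I/E on L1; bus BusRd; mem=90
  op4 P1: store L3 := 67 → I/M on L3; bus (none); mem=60
  op5 P0: store L1 := 39 → M/I on L1; bus BusRdX; mem=90
  op6 P1: load  L1 → O/S on L1; bus BusRd; mem=90
  op7 P0: store L1 := 66 → M/I on L1; bus BusUpgr; mem=90
  op8 P0: store L2 := 32 → M/I on L2; bus BusRdX; mem=20
  op9 P1: load  L1 → O/S on L1; bus BusRd; mem=90
  op10 P0: load  L1 → O/S on L1; bus (none); mem=90
  op11 P1: load  L1 → O/S on L1; bus (none); mem=90
  op12 P0: load  L1 → O/S on L1; bus (none); mem=90
  op13 P0: store L0 := 4 → M/I on L0; bus BusRdX; mem=60
  op14 P0: load  L1 → O/S on L1; bus (none); mem=90
  op15 P0: load  L6 → S/O on L6; bus BusRd; mem=70
  op16 P1: load  L1 → O/S on L1; bus (none); mem=90
  op17 P0: load  L0 → M/I on L0; bus (none); mem=60
  op18 P1: store L1 := 75 → I/M on L1; bus BusUpgr Flush; mem=66
  op19 P0: store L1 := 44 → M/I on L1; bus BusRdX Flush; mem=75
  op20 P1: load  L0 → O/S on L0; bus BusRd; mem=60
  op21 P0: load  L1 → M/I on L1; bus (none); mem=75
  op22 P1: store L1 := 65 → I/M on L1; bus BusRdX Flush; mem=44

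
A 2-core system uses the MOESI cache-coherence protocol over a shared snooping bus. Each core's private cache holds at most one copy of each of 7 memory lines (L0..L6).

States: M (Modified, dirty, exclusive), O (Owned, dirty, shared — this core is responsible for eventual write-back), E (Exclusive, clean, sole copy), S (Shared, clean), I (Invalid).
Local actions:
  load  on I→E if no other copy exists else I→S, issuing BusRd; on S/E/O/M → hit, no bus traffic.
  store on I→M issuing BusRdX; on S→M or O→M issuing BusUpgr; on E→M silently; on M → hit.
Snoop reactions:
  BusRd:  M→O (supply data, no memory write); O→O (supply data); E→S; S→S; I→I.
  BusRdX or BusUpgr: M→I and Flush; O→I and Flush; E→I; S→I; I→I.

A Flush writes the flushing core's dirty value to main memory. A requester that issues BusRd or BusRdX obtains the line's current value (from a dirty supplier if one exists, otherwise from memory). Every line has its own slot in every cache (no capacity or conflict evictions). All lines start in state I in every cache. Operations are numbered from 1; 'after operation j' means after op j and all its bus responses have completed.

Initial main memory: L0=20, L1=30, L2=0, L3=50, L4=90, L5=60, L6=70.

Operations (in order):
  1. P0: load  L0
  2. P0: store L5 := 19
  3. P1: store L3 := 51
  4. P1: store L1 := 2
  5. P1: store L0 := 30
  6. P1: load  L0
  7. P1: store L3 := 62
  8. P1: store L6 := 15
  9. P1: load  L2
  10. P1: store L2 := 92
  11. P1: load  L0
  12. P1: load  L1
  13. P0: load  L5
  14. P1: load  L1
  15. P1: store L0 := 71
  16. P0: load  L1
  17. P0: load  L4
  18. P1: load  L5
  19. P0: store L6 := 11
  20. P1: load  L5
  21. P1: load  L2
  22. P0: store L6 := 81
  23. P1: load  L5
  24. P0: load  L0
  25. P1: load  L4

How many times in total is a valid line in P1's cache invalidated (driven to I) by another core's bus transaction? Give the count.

invalidations = 1

  op1 P0: load  L0 → E/I on L0; bus BusRd; mem=20
  op2 P0: store L5 := 19 → M/I on L5; bus BusRdX; mem=60
  op3 P1: store L3 := 51 → I/M on L3; bus BusRdX; mem=50
  op4 P1: store L1 := 2 → I/M on L1; bus BusRdX; mem=30
  op5 P1: store L0 := 30 → I/M on L0; bus BusRdX; mem=20
  op6 P1: load  L0 → I/M on L0; bus (none); mem=20
  op7 P1: store L3 := 62 → I/M on L3; bus (none); mem=50
  op8 P1: store L6 := 15 → I/M on L6; bus BusRdX; mem=70
  op9 P1: load  L2 → I/E on L2; bus BusRd; mem=0
  op10 P1: store L2 := 92 → I/M on L2; bus (none); mem=0
  op11 P1: load  L0 → I/M on L0; bus (none); mem=20
  op12 P1: load  L1 → I/M on L1; bus (none); mem=30
  op13 P0: load  L5 → M/I on L5; bus (none); mem=60
  op14 P1: load  L1 → I/M on L1; bus (none); mem=30
  op15 P1: store L0 := 71 → I/M on L0; bus (none); mem=20
  op16 P0: load  L1 → S/O on L1; bus BusRd; mem=30
  op17 P0: load  L4 → E/I on L4; bus BusRd; mem=90
  op18 P1: load  L5 → O/S on L5; bus BusRd; mem=60
  op19 P0: store L6 := 11 → M/I on L6; bus BusRdX Flush; mem=15
  op20 P1: load  L5 → O/S on L5; bus (none); mem=60
  op21 P1: load  L2 → I/M on L2; bus (none); mem=0
  op22 P0: store L6 := 81 → M/I on L6; bus (none); mem=15
  op23 P1: load  L5 → O/S on L5; bus (none); mem=60
  op24 P0: load  L0 → S/O on L0; bus BusRd; mem=20
  op25 P1: load  L4 → S/S on L4; bus BusRd; mem=90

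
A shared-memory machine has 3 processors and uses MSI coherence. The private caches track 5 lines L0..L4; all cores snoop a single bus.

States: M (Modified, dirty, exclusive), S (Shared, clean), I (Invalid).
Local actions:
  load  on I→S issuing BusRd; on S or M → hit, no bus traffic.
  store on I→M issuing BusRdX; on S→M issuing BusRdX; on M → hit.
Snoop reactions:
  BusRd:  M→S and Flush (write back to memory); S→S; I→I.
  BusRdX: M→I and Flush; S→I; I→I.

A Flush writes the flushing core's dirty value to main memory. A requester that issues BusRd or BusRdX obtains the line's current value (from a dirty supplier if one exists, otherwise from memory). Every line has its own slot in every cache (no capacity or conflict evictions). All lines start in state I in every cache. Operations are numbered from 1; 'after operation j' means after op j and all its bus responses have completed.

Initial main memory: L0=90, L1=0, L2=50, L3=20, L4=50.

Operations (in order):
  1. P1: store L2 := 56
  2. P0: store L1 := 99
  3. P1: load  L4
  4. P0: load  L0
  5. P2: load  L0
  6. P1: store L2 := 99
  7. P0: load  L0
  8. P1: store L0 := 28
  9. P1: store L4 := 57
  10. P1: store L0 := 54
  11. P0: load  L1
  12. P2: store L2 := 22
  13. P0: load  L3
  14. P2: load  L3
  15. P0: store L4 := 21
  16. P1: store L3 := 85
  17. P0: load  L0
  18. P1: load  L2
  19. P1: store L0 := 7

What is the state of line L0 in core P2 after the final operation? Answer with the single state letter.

1. P1: store L2 := 56  bus=[BusRdX]  L2: P0=I P1=M P2=I  mem[L2]=50
2. P0: store L1 := 99  bus=[BusRdX]  L1: P0=M P1=I P2=I  mem[L1]=0
3. P1: load  L4  bus=[BusRd]  L4: P0=I P1=S P2=I  mem[L4]=50
4. P0: load  L0  bus=[BusRd]  L0: P0=S P1=I P2=I  mem[L0]=90
5. P2: load  L0  bus=[BusRd]  L0: P0=S P1=I P2=S  mem[L0]=90
6. P1: store L2 := 99  bus=[-]  L2: P0=I P1=M P2=I  mem[L2]=50
7. P0: load  L0  bus=[-]  L0: P0=S P1=I P2=S  mem[L0]=90
8. P1: store L0 := 28  bus=[BusRdX]  L0: P0=I P1=M P2=I  mem[L0]=90
9. P1: store L4 := 57  bus=[BusRdX]  L4: P0=I P1=M P2=I  mem[L4]=50
10. P1: store L0 := 54  bus=[-]  L0: P0=I P1=M P2=I  mem[L0]=90
11. P0: load  L1  bus=[-]  L1: P0=M P1=I P2=I  mem[L1]=0
12. P2: store L2 := 22  bus=[BusRdX,Flush]  L2: P0=I P1=I P2=M  mem[L2]=99
13. P0: load  L3  bus=[BusRd]  L3: P0=S P1=I P2=I  mem[L3]=20
14. P2: load  L3  bus=[BusRd]  L3: P0=S P1=I P2=S  mem[L3]=20
15. P0: store L4 := 21  bus=[BusRdX,Flush]  L4: P0=M P1=I P2=I  mem[L4]=57
16. P1: store L3 := 85  bus=[BusRdX]  L3: P0=I P1=M P2=I  mem[L3]=20
17. P0: load  L0  bus=[BusRd,Flush]  L0: P0=S P1=S P2=I  mem[L0]=54
18. P1: load  L2  bus=[BusRd,Flush]  L2: P0=I P1=S P2=S  mem[L2]=22
19. P1: store L0 := 7  bus=[BusRdX]  L0: P0=I P1=M P2=I  mem[L0]=54

state = I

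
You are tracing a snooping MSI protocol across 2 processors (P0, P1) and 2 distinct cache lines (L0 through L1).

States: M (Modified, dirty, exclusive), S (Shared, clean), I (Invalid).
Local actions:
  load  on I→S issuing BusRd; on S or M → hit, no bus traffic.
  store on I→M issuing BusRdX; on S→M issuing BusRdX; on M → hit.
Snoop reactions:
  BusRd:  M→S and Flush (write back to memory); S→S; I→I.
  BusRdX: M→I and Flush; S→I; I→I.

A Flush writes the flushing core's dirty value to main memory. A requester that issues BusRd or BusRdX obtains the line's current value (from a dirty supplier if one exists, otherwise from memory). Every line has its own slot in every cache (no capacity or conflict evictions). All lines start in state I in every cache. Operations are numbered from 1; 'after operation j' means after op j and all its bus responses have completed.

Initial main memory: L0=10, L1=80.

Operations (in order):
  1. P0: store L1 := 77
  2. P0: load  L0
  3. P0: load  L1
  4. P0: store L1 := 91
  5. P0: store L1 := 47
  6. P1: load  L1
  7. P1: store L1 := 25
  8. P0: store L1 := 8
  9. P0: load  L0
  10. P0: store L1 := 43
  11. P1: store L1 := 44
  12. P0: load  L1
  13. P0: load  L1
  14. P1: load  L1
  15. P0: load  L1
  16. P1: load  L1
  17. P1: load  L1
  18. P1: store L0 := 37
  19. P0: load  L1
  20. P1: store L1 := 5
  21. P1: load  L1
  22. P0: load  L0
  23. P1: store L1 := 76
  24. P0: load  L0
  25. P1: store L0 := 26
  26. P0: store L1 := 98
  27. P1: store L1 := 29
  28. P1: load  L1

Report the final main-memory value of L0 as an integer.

[1] P0: store L1 := 77 | P0:M(77), P1:I | bus: BusRdX
[2] P0: load  L0 | P0:S(10), P1:I | bus: BusRd
[3] P0: load  L1 | P0:M(77), P1:I | bus: none
[4] P0: store L1 := 91 | P0:M(91), P1:I | bus: none
[5] P0: store L1 := 47 | P0:M(47), P1:I | bus: none
[6] P1: load  L1 | P0:S(47), P1:S(47) | bus: BusRd,Flush
[7] P1: store L1 := 25 | P0:I, P1:M(25) | bus: BusRdX
[8] P0: store L1 := 8 | P0:M(8), P1:I | bus: BusRdX,Flush
[9] P0: load  L0 | P0:S(10), P1:I | bus: none
[10] P0: store L1 := 43 | P0:M(43), P1:I | bus: none
[11] P1: store L1 := 44 | P0:I, P1:M(44) | bus: BusRdX,Flush
[12] P0: load  L1 | P0:S(44), P1:S(44) | bus: BusRd,Flush
[13] P0: load  L1 | P0:S(44), P1:S(44) | bus: none
[14] P1: load  L1 | P0:S(44), P1:S(44) | bus: none
[15] P0: load  L1 | P0:S(44), P1:S(44) | bus: none
[16] P1: load  L1 | P0:S(44), P1:S(44) | bus: none
[17] P1: load  L1 | P0:S(44), P1:S(44) | bus: none
[18] P1: store L0 := 37 | P0:I, P1:M(37) | bus: BusRdX
[19] P0: load  L1 | P0:S(44), P1:S(44) | bus: none
[20] P1: store L1 := 5 | P0:I, P1:M(5) | bus: BusRdX
[21] P1: load  L1 | P0:I, P1:M(5) | bus: none
[22] P0: load  L0 | P0:S(37), P1:S(37) | bus: BusRd,Flush
[23] P1: store L1 := 76 | P0:I, P1:M(76) | bus: none
[24] P0: load  L0 | P0:S(37), P1:S(37) | bus: none
[25] P1: store L0 := 26 | P0:I, P1:M(26) | bus: BusRdX
[26] P0: store L1 := 98 | P0:M(98), P1:I | bus: BusRdX,Flush
[27] P1: store L1 := 29 | P0:I, P1:M(29) | bus: BusRdX,Flush
[28] P1: load  L1 | P0:I, P1:M(29) | bus: none

memory[L0] = 37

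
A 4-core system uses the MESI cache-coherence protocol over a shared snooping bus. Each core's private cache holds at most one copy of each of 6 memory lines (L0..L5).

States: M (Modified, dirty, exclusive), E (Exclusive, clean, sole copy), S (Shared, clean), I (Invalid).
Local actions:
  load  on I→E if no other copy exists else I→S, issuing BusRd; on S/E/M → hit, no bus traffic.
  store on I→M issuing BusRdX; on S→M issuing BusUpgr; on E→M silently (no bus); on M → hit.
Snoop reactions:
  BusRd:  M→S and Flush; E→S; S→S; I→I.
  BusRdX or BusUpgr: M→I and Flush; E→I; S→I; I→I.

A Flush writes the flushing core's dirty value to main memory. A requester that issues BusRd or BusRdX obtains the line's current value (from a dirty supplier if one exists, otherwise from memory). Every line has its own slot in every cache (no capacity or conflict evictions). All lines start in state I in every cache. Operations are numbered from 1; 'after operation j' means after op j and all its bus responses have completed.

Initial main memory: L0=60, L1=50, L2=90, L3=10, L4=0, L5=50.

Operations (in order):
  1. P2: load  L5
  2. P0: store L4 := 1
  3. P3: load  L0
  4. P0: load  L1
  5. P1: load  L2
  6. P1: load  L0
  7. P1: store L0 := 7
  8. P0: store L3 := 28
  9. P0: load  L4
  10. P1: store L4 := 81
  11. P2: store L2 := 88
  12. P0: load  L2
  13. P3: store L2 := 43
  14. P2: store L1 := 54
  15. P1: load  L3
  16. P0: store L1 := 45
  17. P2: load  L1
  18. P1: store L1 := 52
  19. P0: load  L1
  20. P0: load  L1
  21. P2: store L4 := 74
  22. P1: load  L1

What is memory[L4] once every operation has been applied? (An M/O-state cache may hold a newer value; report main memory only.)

  op1 P2: load  L5 → I/I/E/I on L5; bus BusRd; mem=50
  op2 P0: store L4 := 1 → M/I/I/I on L4; bus BusRdX; mem=0
  op3 P3: load  L0 → I/I/I/E on L0; bus BusRd; mem=60
  op4 P0: load  L1 → E/I/I/I on L1; bus BusRd; mem=50
  op5 P1: load  L2 → I/E/I/I on L2; bus BusRd; mem=90
  op6 P1: load  L0 → I/S/I/S on L0; bus BusRd; mem=60
  op7 P1: store L0 := 7 → I/M/I/I on L0; bus BusUpgr; mem=60
  op8 P0: store L3 := 28 → M/I/I/I on L3; bus BusRdX; mem=10
  op9 P0: load  L4 → M/I/I/I on L4; bus (none); mem=0
  op10 P1: store L4 := 81 → I/M/I/I on L4; bus BusRdX Flush; mem=1
  op11 P2: store L2 := 88 → I/I/M/I on L2; bus BusRdX; mem=90
  op12 P0: load  L2 → S/I/S/I on L2; bus BusRd Flush; mem=88
  op13 P3: store L2 := 43 → I/I/I/M on L2; bus BusRdX; mem=88
  op14 P2: store L1 := 54 → I/I/M/I on L1; bus BusRdX; mem=50
  op15 P1: load  L3 → S/S/I/I on L3; bus BusRd Flush; mem=28
  op16 P0: store L1 := 45 → M/I/I/I on L1; bus BusRdX Flush; mem=54
  op17 P2: load  L1 → S/I/S/I on L1; bus BusRd Flush; mem=45
  op18 P1: store L1 := 52 → I/M/I/I on L1; bus BusRdX; mem=45
  op19 P0: load  L1 → S/S/I/I on L1; bus BusRd Flush; mem=52
  op20 P0: load  L1 → S/S/I/I on L1; bus (none); mem=52
  op21 P2: store L4 := 74 → I/I/M/I on L4; bus BusRdX Flush; mem=81
  op22 P1: load  L1 → S/S/I/I on L1; bus (none); mem=52

memory[L4] = 81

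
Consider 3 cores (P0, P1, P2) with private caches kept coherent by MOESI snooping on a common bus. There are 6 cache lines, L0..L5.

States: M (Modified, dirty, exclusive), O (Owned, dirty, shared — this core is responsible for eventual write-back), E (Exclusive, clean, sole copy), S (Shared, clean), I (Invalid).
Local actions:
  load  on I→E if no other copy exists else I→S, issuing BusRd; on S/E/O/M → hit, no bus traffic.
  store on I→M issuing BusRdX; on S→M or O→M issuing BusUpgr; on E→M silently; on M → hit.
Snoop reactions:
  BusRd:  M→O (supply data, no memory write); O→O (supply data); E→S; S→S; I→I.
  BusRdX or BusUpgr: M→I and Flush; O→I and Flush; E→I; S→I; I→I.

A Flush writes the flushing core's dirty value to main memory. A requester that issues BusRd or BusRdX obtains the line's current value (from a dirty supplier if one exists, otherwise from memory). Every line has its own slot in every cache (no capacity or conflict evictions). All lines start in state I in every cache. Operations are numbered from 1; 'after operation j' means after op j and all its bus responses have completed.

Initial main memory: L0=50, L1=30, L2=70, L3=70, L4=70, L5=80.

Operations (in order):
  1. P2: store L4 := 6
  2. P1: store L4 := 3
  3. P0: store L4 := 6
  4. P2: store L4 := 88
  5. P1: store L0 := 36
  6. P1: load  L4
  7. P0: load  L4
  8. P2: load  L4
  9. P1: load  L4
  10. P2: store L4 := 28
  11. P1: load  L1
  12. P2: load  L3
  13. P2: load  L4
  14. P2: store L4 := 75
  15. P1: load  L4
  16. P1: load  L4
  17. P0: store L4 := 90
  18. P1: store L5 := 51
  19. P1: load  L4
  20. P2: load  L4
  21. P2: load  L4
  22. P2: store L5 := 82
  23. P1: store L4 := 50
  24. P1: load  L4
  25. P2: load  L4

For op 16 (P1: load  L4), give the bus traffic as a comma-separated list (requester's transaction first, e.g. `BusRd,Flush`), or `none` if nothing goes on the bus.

bus = none

  op1 P2: store L4 := 6 → I/I/M on L4; bus BusRdX; mem=70
  op2 P1: store L4 := 3 → I/M/I on L4; bus BusRdX Flush; mem=6
  op3 P0: store L4 := 6 → M/I/I on L4; bus BusRdX Flush; mem=3
  op4 P2: store L4 := 88 → I/I/M on L4; bus BusRdX Flush; mem=6
  op5 P1: store L0 := 36 → I/M/I on L0; bus BusRdX; mem=50
  op6 P1: load  L4 → I/S/O on L4; bus BusRd; mem=6
  op7 P0: load  L4 → S/S/O on L4; bus BusRd; mem=6
  op8 P2: load  L4 → S/S/O on L4; bus (none); mem=6
  op9 P1: load  L4 → S/S/O on L4; bus (none); mem=6
  op10 P2: store L4 := 28 → I/I/M on L4; bus BusUpgr; mem=6
  op11 P1: load  L1 → I/E/I on L1; bus BusRd; mem=30
  op12 P2: load  L3 → I/I/E on L3; bus BusRd; mem=70
  op13 P2: load  L4 → I/I/M on L4; bus (none); mem=6
  op14 P2: store L4 := 75 → I/I/M on L4; bus (none); mem=6
  op15 P1: load  L4 → I/S/O on L4; bus BusRd; mem=6
  op16 P1: load  L4 → I/S/O on L4; bus (none); mem=6
  op17 P0: store L4 := 90 → M/I/I on L4; bus BusRdX Flush; mem=75
  op18 P1: store L5 := 51 → I/M/I on L5; bus BusRdX; mem=80
  op19 P1: load  L4 → O/S/I on L4; bus BusRd; mem=75
  op20 P2: load  L4 → O/S/S on L4; bus BusRd; mem=75
  op21 P2: load  L4 → O/S/S on L4; bus (none); mem=75
  op22 P2: store L5 := 82 → I/I/M on L5; bus BusRdX Flush; mem=51
  op23 P1: store L4 := 50 → I/M/I on L4; bus BusUpgr Flush; mem=90
  op24 P1: load  L4 → I/M/I on L4; bus (none); mem=90
  op25 P2: load  L4 → I/O/S on L4; bus BusRd; mem=90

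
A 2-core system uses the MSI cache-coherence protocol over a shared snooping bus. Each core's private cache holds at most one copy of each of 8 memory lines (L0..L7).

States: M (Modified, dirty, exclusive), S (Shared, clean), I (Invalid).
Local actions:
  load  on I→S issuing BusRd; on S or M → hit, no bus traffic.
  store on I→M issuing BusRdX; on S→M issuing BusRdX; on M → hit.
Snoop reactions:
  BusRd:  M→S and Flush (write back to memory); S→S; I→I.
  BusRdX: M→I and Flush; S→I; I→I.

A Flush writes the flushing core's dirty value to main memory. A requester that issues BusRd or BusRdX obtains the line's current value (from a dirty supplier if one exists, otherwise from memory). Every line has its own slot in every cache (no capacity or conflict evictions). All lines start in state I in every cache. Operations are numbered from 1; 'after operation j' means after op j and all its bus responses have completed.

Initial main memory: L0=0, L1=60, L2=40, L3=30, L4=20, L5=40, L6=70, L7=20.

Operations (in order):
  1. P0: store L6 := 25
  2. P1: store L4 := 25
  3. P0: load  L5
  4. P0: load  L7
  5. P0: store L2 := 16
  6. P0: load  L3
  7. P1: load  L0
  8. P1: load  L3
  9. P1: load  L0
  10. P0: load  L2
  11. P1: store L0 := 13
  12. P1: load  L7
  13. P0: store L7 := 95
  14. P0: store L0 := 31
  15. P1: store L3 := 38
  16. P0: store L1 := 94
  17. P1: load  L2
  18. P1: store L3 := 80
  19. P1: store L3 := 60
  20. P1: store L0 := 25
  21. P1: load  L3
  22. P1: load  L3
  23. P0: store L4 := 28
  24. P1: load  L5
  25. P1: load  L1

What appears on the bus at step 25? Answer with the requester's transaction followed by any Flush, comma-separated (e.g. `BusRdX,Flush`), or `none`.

step 1: P0: store L6 := 25  ⟶  MI  (L6)  txn=BusRdX  M[L6]=70
step 2: P1: store L4 := 25  ⟶  IM  (L4)  txn=BusRdX  M[L4]=20
step 3: P0: load  L5  ⟶  SI  (L5)  txn=BusRd  M[L5]=40
step 4: P0: load  L7  ⟶  SI  (L7)  txn=BusRd  M[L7]=20
step 5: P0: store L2 := 16  ⟶  MI  (L2)  txn=BusRdX  M[L2]=40
step 6: P0: load  L3  ⟶  SI  (L3)  txn=BusRd  M[L3]=30
step 7: P1: load  L0  ⟶  IS  (L0)  txn=BusRd  M[L0]=0
step 8: P1: load  L3  ⟶  SS  (L3)  txn=BusRd  M[L3]=30
step 9: P1: load  L0  ⟶  IS  (L0)  txn=∅  M[L0]=0
step 10: P0: load  L2  ⟶  MI  (L2)  txn=∅  M[L2]=40
step 11: P1: store L0 := 13  ⟶  IM  (L0)  txn=BusRdX  M[L0]=0
step 12: P1: load  L7  ⟶  SS  (L7)  txn=BusRd  M[L7]=20
step 13: P0: store L7 := 95  ⟶  MI  (L7)  txn=BusRdX  M[L7]=20
step 14: P0: store L0 := 31  ⟶  MI  (L0)  txn=BusRdX+Flush  M[L0]=13
step 15: P1: store L3 := 38  ⟶  IM  (L3)  txn=BusRdX  M[L3]=30
step 16: P0: store L1 := 94  ⟶  MI  (L1)  txn=BusRdX  M[L1]=60
step 17: P1: load  L2  ⟶  SS  (L2)  txn=BusRd+Flush  M[L2]=16
step 18: P1: store L3 := 80  ⟶  IM  (L3)  txn=∅  M[L3]=30
step 19: P1: store L3 := 60  ⟶  IM  (L3)  txn=∅  M[L3]=30
step 20: P1: store L0 := 25  ⟶  IM  (L0)  txn=BusRdX+Flush  M[L0]=31
step 21: P1: load  L3  ⟶  IM  (L3)  txn=∅  M[L3]=30
step 22: P1: load  L3  ⟶  IM  (L3)  txn=∅  M[L3]=30
step 23: P0: store L4 := 28  ⟶  MI  (L4)  txn=BusRdX+Flush  M[L4]=25
step 24: P1: load  L5  ⟶  SS  (L5)  txn=BusRd  M[L5]=40
step 25: P1: load  L1  ⟶  SS  (L1)  txn=BusRd+Flush  M[L1]=94

bus = BusRd,Flush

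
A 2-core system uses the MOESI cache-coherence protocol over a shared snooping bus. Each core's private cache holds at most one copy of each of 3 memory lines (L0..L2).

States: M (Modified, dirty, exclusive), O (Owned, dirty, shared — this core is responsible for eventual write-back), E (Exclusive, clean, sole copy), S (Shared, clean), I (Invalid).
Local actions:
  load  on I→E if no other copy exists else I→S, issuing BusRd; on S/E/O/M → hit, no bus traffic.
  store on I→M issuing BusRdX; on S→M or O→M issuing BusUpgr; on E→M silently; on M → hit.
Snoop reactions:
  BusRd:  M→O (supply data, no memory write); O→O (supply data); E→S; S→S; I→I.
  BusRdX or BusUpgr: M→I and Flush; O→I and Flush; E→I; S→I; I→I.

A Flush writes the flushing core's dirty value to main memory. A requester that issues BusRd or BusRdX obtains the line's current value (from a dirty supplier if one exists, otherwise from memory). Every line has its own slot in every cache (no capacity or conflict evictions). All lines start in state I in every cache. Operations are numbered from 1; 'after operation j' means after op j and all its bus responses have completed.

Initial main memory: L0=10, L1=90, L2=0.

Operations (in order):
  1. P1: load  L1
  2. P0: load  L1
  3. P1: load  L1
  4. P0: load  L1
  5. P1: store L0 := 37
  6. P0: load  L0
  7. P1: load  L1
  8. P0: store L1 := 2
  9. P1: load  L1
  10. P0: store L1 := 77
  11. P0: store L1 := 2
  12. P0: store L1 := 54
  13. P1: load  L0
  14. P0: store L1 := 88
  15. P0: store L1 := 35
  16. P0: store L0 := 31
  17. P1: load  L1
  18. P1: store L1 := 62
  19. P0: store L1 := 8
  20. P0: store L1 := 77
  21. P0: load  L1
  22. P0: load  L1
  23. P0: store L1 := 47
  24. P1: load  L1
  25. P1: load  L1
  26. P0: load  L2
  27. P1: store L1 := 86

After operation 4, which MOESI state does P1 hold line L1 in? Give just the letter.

state = S

1. P1: load  L1  bus=[BusRd]  L1: P0=I P1=E  mem[L1]=90
2. P0: load  L1  bus=[BusRd]  L1: P0=S P1=S  mem[L1]=90
3. P1: load  L1  bus=[-]  L1: P0=S P1=S  mem[L1]=90
4. P0: load  L1  bus=[-]  L1: P0=S P1=S  mem[L1]=90
5. P1: store L0 := 37  bus=[BusRdX]  L0: P0=I P1=M  mem[L0]=10
6. P0: load  L0  bus=[BusRd]  L0: P0=S P1=O  mem[L0]=10
7. P1: load  L1  bus=[-]  L1: P0=S P1=S  mem[L1]=90
8. P0: store L1 := 2  bus=[BusUpgr]  L1: P0=M P1=I  mem[L1]=90
9. P1: load  L1  bus=[BusRd]  L1: P0=O P1=S  mem[L1]=90
10. P0: store L1 := 77  bus=[BusUpgr]  L1: P0=M P1=I  mem[L1]=90
11. P0: store L1 := 2  bus=[-]  L1: P0=M P1=I  mem[L1]=90
12. P0: store L1 := 54  bus=[-]  L1: P0=M P1=I  mem[L1]=90
13. P1: load  L0  bus=[-]  L0: P0=S P1=O  mem[L0]=10
14. P0: store L1 := 88  bus=[-]  L1: P0=M P1=I  mem[L1]=90
15. P0: store L1 := 35  bus=[-]  L1: P0=M P1=I  mem[L1]=90
16. P0: store L0 := 31  bus=[BusUpgr,Flush]  L0: P0=M P1=I  mem[L0]=37
17. P1: load  L1  bus=[BusRd]  L1: P0=O P1=S  mem[L1]=90
18. P1: store L1 := 62  bus=[BusUpgr,Flush]  L1: P0=I P1=M  mem[L1]=35
19. P0: store L1 := 8  bus=[BusRdX,Flush]  L1: P0=M P1=I  mem[L1]=62
20. P0: store L1 := 77  bus=[-]  L1: P0=M P1=I  mem[L1]=62
21. P0: load  L1  bus=[-]  L1: P0=M P1=I  mem[L1]=62
22. P0: load  L1  bus=[-]  L1: P0=M P1=I  mem[L1]=62
23. P0: store L1 := 47  bus=[-]  L1: P0=M P1=I  mem[L1]=62
24. P1: load  L1  bus=[BusRd]  L1: P0=O P1=S  mem[L1]=62
25. P1: load  L1  bus=[-]  L1: P0=O P1=S  mem[L1]=62
26. P0: load  L2  bus=[BusRd]  L2: P0=E P1=I  mem[L2]=0
27. P1: store L1 := 86  bus=[BusUpgr,Flush]  L1: P0=I P1=M  mem[L1]=47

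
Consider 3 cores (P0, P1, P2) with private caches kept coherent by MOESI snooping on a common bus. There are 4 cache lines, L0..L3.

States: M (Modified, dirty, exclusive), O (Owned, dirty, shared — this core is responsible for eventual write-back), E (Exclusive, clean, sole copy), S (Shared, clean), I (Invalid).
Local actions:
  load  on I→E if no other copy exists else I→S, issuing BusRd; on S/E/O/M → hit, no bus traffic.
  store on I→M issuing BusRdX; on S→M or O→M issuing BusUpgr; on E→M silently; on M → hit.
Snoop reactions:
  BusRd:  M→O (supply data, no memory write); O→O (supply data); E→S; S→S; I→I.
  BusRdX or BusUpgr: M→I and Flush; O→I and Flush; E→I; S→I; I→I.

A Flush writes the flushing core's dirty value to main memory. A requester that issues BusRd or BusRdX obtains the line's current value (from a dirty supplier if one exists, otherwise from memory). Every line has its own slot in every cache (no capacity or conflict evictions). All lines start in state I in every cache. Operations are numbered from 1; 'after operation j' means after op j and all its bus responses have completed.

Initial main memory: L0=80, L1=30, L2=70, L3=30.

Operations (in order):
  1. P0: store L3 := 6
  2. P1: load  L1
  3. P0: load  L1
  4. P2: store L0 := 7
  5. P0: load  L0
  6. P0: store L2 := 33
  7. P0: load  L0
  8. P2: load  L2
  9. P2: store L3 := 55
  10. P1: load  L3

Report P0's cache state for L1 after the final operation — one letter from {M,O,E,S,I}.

state = S

  op1 P0: store L3 := 6 → M/I/I on L3; bus BusRdX; mem=30
  op2 P1: load  L1 → I/E/I on L1; bus BusRd; mem=30
  op3 P0: load  L1 → S/S/I on L1; bus BusRd; mem=30
  op4 P2: store L0 := 7 → I/I/M on L0; bus BusRdX; mem=80
  op5 P0: load  L0 → S/I/O on L0; bus BusRd; mem=80
  op6 P0: store L2 := 33 → M/I/I on L2; bus BusRdX; mem=70
  op7 P0: load  L0 → S/I/O on L0; bus (none); mem=80
  op8 P2: load  L2 → O/I/S on L2; bus BusRd; mem=70
  op9 P2: store L3 := 55 → I/I/M on L3; bus BusRdX Flush; mem=6
  op10 P1: load  L3 → I/S/O on L3; bus BusRd; mem=6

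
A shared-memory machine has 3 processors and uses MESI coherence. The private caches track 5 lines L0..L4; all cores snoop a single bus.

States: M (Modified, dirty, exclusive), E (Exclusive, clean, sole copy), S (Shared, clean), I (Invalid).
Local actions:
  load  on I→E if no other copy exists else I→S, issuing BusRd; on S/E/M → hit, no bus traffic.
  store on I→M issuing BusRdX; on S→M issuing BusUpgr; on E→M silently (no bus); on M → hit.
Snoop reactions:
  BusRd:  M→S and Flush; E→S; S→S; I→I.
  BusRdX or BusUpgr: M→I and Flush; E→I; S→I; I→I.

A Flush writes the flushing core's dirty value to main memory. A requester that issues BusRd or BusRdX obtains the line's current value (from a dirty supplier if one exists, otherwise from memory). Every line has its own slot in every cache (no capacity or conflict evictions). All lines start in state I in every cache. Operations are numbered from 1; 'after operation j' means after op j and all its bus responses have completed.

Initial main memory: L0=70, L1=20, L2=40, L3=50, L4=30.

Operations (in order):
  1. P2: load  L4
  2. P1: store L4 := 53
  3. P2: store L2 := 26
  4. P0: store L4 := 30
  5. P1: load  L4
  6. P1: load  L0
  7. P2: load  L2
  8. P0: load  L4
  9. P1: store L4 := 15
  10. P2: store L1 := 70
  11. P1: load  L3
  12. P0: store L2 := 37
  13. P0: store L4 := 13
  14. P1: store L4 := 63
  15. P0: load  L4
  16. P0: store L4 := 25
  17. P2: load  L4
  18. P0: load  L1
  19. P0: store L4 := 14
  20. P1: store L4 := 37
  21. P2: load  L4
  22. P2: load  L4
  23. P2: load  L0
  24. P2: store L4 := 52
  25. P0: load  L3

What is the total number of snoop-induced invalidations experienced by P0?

invalidations = 3

  op1 P2: load  L4 → I/I/E on L4; bus BusRd; mem=30
  op2 P1: store L4 := 53 → I/M/I on L4; bus BusRdX; mem=30
  op3 P2: store L2 := 26 → I/I/M on L2; bus BusRdX; mem=40
  op4 P0: store L4 := 30 → M/I/I on L4; bus BusRdX Flush; mem=53
  op5 P1: load  L4 → S/S/I on L4; bus BusRd Flush; mem=30
  op6 P1: load  L0 → I/E/I on L0; bus BusRd; mem=70
  op7 P2: load  L2 → I/I/M on L2; bus (none); mem=40
  op8 P0: load  L4 → S/S/I on L4; bus (none); mem=30
  op9 P1: store L4 := 15 → I/M/I on L4; bus BusUpgr; mem=30
  op10 P2: store L1 := 70 → I/I/M on L1; bus BusRdX; mem=20
  op11 P1: load  L3 → I/E/I on L3; bus BusRd; mem=50
  op12 P0: store L2 := 37 → M/I/I on L2; bus BusRdX Flush; mem=26
  op13 P0: store L4 := 13 → M/I/I on L4; bus BusRdX Flush; mem=15
  op14 P1: store L4 := 63 → I/M/I on L4; bus BusRdX Flush; mem=13
  op15 P0: load  L4 → S/S/I on L4; bus BusRd Flush; mem=63
  op16 P0: store L4 := 25 → M/I/I on L4; bus BusUpgr; mem=63
  op17 P2: load  L4 → S/I/S on L4; bus BusRd Flush; mem=25
  op18 P0: load  L1 → S/I/S on L1; bus BusRd Flush; mem=70
  op19 P0: store L4 := 14 → M/I/I on L4; bus BusUpgr; mem=25
  op20 P1: store L4 := 37 → I/M/I on L4; bus BusRdX Flush; mem=14
  op21 P2: load  L4 → I/S/S on L4; bus BusRd Flush; mem=37
  op22 P2: load  L4 → I/S/S on L4; bus (none); mem=37
  op23 P2: load  L0 → I/S/S on L0; bus BusRd; mem=70
  op24 P2: store L4 := 52 → I/I/M on L4; bus BusUpgr; mem=37
  op25 P0: load  L3 → S/S/I on L3; bus BusRd; mem=50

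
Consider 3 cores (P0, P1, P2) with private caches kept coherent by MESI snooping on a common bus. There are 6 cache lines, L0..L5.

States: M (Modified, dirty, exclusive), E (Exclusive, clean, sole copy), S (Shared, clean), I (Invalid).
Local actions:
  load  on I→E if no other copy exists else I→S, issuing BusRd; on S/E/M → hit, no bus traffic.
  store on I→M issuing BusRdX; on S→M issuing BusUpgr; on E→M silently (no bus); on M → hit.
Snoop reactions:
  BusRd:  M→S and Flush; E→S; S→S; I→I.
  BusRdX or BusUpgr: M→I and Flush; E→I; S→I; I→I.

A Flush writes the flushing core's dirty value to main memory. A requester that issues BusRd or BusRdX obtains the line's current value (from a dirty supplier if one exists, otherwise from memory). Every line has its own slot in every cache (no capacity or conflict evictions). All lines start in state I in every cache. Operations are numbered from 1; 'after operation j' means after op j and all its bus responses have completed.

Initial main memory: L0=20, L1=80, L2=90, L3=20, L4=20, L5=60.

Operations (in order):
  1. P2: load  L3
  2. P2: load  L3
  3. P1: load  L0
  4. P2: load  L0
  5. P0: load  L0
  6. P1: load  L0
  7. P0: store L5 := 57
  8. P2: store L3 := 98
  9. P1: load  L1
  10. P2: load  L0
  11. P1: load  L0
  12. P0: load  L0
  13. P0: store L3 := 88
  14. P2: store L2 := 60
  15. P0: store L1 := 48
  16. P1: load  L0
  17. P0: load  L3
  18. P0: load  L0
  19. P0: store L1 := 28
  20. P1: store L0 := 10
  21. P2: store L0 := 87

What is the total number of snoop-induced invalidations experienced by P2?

step 1: P2: load  L3  ⟶  IIE  (L3)  txn=BusRd  M[L3]=20
step 2: P2: load  L3  ⟶  IIE  (L3)  txn=∅  M[L3]=20
step 3: P1: load  L0  ⟶  IEI  (L0)  txn=BusRd  M[L0]=20
step 4: P2: load  L0  ⟶  ISS  (L0)  txn=BusRd  M[L0]=20
step 5: P0: load  L0  ⟶  SSS  (L0)  txn=BusRd  M[L0]=20
step 6: P1: load  L0  ⟶  SSS  (L0)  txn=∅  M[L0]=20
step 7: P0: store L5 := 57  ⟶  MII  (L5)  txn=BusRdX  M[L5]=60
step 8: P2: store L3 := 98  ⟶  IIM  (L3)  txn=∅  M[L3]=20
step 9: P1: load  L1  ⟶  IEI  (L1)  txn=BusRd  M[L1]=80
step 10: P2: load  L0  ⟶  SSS  (L0)  txn=∅  M[L0]=20
step 11: P1: load  L0  ⟶  SSS  (L0)  txn=∅  M[L0]=20
step 12: P0: load  L0  ⟶  SSS  (L0)  txn=∅  M[L0]=20
step 13: P0: store L3 := 88  ⟶  MII  (L3)  txn=BusRdX+Flush  M[L3]=98
step 14: P2: store L2 := 60  ⟶  IIM  (L2)  txn=BusRdX  M[L2]=90
step 15: P0: store L1 := 48  ⟶  MII  (L1)  txn=BusRdX  M[L1]=80
step 16: P1: load  L0  ⟶  SSS  (L0)  txn=∅  M[L0]=20
step 17: P0: load  L3  ⟶  MII  (L3)  txn=∅  M[L3]=98
step 18: P0: load  L0  ⟶  SSS  (L0)  txn=∅  M[L0]=20
step 19: P0: store L1 := 28  ⟶  MII  (L1)  txn=∅  M[L1]=80
step 20: P1: store L0 := 10  ⟶  IMI  (L0)  txn=BusUpgr  M[L0]=20
step 21: P2: store L0 := 87  ⟶  IIM  (L0)  txn=BusRdX+Flush  M[L0]=10

invalidations = 2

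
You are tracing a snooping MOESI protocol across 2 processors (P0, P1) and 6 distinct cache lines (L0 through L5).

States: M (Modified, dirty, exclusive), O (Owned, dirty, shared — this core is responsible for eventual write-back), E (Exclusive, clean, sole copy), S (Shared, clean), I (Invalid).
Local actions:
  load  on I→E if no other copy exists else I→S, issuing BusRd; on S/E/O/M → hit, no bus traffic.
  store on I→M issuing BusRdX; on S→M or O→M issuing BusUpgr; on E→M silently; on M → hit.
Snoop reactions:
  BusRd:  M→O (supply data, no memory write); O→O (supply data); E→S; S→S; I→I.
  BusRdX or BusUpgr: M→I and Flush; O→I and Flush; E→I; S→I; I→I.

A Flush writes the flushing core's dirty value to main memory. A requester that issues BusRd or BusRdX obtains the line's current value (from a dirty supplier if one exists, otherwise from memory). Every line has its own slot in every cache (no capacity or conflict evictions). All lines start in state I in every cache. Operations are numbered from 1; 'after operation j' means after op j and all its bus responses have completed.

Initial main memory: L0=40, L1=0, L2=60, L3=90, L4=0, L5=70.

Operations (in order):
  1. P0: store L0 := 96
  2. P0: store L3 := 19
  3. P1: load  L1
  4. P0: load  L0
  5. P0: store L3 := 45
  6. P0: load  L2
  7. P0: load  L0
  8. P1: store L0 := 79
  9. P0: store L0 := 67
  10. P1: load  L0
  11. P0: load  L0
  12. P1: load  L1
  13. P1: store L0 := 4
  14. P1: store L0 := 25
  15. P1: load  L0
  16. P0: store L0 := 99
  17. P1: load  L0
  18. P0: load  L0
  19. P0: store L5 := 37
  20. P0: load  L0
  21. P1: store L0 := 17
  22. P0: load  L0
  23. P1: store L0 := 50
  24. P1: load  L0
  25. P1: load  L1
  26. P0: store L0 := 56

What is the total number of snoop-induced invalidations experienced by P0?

step 1: P0: store L0 := 96  ⟶  MI  (L0)  txn=BusRdX  M[L0]=40
step 2: P0: store L3 := 19  ⟶  MI  (L3)  txn=BusRdX  M[L3]=90
step 3: P1: load  L1  ⟶  IE  (L1)  txn=BusRd  M[L1]=0
step 4: P0: load  L0  ⟶  MI  (L0)  txn=∅  M[L0]=40
step 5: P0: store L3 := 45  ⟶  MI  (L3)  txn=∅  M[L3]=90
step 6: P0: load  L2  ⟶  EI  (L2)  txn=BusRd  M[L2]=60
step 7: P0: load  L0  ⟶  MI  (L0)  txn=∅  M[L0]=40
step 8: P1: store L0 := 79  ⟶  IM  (L0)  txn=BusRdX+Flush  M[L0]=96
step 9: P0: store L0 := 67  ⟶  MI  (L0)  txn=BusRdX+Flush  M[L0]=79
step 10: P1: load  L0  ⟶  OS  (L0)  txn=BusRd  M[L0]=79
step 11: P0: load  L0  ⟶  OS  (L0)  txn=∅  M[L0]=79
step 12: P1: load  L1  ⟶  IE  (L1)  txn=∅  M[L1]=0
step 13: P1: store L0 := 4  ⟶  IM  (L0)  txn=BusUpgr+Flush  M[L0]=67
step 14: P1: store L0 := 25  ⟶  IM  (L0)  txn=∅  M[L0]=67
step 15: P1: load  L0  ⟶  IM  (L0)  txn=∅  M[L0]=67
step 16: P0: store L0 := 99  ⟶  MI  (L0)  txn=BusRdX+Flush  M[L0]=25
step 17: P1: load  L0  ⟶  OS  (L0)  txn=BusRd  M[L0]=25
step 18: P0: load  L0  ⟶  OS  (L0)  txn=∅  M[L0]=25
step 19: P0: store L5 := 37  ⟶  MI  (L5)  txn=BusRdX  M[L5]=70
step 20: P0: load  L0  ⟶  OS  (L0)  txn=∅  M[L0]=25
step 21: P1: store L0 := 17  ⟶  IM  (L0)  txn=BusUpgr+Flush  M[L0]=99
step 22: P0: load  L0  ⟶  SO  (L0)  txn=BusRd  M[L0]=99
step 23: P1: store L0 := 50  ⟶  IM  (L0)  txn=BusUpgr  M[L0]=99
step 24: P1: load  L0  ⟶  IM  (L0)  txn=∅  M[L0]=99
step 25: P1: load  L1  ⟶  IE  (L1)  txn=∅  M[L1]=0
step 26: P0: store L0 := 56  ⟶  MI  (L0)  txn=BusRdX+Flush  M[L0]=50

invalidations = 4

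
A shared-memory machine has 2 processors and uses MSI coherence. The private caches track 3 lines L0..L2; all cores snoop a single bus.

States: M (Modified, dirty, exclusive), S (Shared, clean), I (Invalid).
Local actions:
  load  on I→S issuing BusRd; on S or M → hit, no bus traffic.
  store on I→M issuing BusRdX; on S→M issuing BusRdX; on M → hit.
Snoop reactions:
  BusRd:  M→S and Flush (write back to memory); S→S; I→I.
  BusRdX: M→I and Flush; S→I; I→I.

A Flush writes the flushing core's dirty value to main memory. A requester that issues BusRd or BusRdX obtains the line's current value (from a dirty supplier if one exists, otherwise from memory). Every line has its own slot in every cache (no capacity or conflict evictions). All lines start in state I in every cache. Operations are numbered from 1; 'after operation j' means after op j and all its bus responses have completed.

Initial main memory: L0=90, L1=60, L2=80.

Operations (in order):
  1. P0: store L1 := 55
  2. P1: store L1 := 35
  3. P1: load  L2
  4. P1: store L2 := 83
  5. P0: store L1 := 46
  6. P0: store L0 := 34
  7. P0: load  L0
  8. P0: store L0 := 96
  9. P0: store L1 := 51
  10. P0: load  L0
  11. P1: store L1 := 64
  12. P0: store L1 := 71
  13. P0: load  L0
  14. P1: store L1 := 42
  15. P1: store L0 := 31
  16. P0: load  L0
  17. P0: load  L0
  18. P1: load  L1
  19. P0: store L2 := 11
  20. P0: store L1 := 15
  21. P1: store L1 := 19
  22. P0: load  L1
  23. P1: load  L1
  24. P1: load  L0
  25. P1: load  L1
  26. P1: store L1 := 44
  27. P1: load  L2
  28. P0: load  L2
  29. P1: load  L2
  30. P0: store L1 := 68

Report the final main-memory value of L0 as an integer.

memory[L0] = 31

step 1: P0: store L1 := 55  ⟶  MI  (L1)  txn=BusRdX  M[L1]=60
step 2: P1: store L1 := 35  ⟶  IM  (L1)  txn=BusRdX+Flush  M[L1]=55
step 3: P1: load  L2  ⟶  IS  (L2)  txn=BusRd  M[L2]=80
step 4: P1: store L2 := 83  ⟶  IM  (L2)  txn=BusRdX  M[L2]=80
step 5: P0: store L1 := 46  ⟶  MI  (L1)  txn=BusRdX+Flush  M[L1]=35
step 6: P0: store L0 := 34  ⟶  MI  (L0)  txn=BusRdX  M[L0]=90
step 7: P0: load  L0  ⟶  MI  (L0)  txn=∅  M[L0]=90
step 8: P0: store L0 := 96  ⟶  MI  (L0)  txn=∅  M[L0]=90
step 9: P0: store L1 := 51  ⟶  MI  (L1)  txn=∅  M[L1]=35
step 10: P0: load  L0  ⟶  MI  (L0)  txn=∅  M[L0]=90
step 11: P1: store L1 := 64  ⟶  IM  (L1)  txn=BusRdX+Flush  M[L1]=51
step 12: P0: store L1 := 71  ⟶  MI  (L1)  txn=BusRdX+Flush  M[L1]=64
step 13: P0: load  L0  ⟶  MI  (L0)  txn=∅  M[L0]=90
step 14: P1: store L1 := 42  ⟶  IM  (L1)  txn=BusRdX+Flush  M[L1]=71
step 15: P1: store L0 := 31  ⟶  IM  (L0)  txn=BusRdX+Flush  M[L0]=96
step 16: P0: load  L0  ⟶  SS  (L0)  txn=BusRd+Flush  M[L0]=31
step 17: P0: load  L0  ⟶  SS  (L0)  txn=∅  M[L0]=31
step 18: P1: load  L1  ⟶  IM  (L1)  txn=∅  M[L1]=71
step 19: P0: store L2 := 11  ⟶  MI  (L2)  txn=BusRdX+Flush  M[L2]=83
step 20: P0: store L1 := 15  ⟶  MI  (L1)  txn=BusRdX+Flush  M[L1]=42
step 21: P1: store L1 := 19  ⟶  IM  (L1)  txn=BusRdX+Flush  M[L1]=15
step 22: P0: load  L1  ⟶  SS  (L1)  txn=BusRd+Flush  M[L1]=19
step 23: P1: load  L1  ⟶  SS  (L1)  txn=∅  M[L1]=19
step 24: P1: load  L0  ⟶  SS  (L0)  txn=∅  M[L0]=31
step 25: P1: load  L1  ⟶  SS  (L1)  txn=∅  M[L1]=19
step 26: P1: store L1 := 44  ⟶  IM  (L1)  txn=BusRdX  M[L1]=19
step 27: P1: load  L2  ⟶  SS  (L2)  txn=BusRd+Flush  M[L2]=11
step 28: P0: load  L2  ⟶  SS  (L2)  txn=∅  M[L2]=11
step 29: P1: load  L2  ⟶  SS  (L2)  txn=∅  M[L2]=11
step 30: P0: store L1 := 68  ⟶  MI  (L1)  txn=BusRdX+Flush  M[L1]=44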